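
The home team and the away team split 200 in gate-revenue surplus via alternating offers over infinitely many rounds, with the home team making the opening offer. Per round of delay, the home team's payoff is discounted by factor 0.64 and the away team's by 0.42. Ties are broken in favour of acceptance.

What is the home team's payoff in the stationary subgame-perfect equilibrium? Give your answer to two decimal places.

158.64

When the home team proposes, the away team accepts any offer worth at least 0.42 times what the away team would get by proposing next round; and vice versa.
This gives x = 200 − 0.42y and y = 200 − 0.64x, where x and y are each side's share when it proposes.
Hence (1 − 0.42·0.64)x = 200(1 − 0.42), i.e. 0.7312·x = 116.
x ≈ 158.6433; the away team's share is 200 − x ≈ 41.3567.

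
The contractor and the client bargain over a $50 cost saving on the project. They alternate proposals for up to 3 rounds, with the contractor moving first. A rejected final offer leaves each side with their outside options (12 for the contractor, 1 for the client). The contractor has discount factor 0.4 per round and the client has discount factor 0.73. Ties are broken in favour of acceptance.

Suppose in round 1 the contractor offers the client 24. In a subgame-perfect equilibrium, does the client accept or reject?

Accept

Work out the client's continuation value if the offer is rejected.
Round 3 (the contractor proposes): the client gets 1 if talks fail, so the contractor offers 1 and keeps 49.
Round 2 (the client proposes): the contractor can get 49 next round, worth 0.4 × 49 = 19.6 now; the client offers that and keeps 30.4.
So by rejecting in round 1, the client gets 30.4 next round, worth 0.73 × 30.4 = 22.192 now.
Offer 24 ≥ 22.192, so the client accepts.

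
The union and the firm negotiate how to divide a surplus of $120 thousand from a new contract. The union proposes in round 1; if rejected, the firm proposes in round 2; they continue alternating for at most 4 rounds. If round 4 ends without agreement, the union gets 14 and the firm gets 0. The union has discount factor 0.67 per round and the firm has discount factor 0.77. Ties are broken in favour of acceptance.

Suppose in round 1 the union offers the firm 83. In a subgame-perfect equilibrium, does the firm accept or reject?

Work out the firm's continuation value if the offer is rejected.
Round 4 (the firm proposes): the union gets 14 if talks fail, so the firm offers 14 and keeps 106.
Round 3 (the union proposes): the firm can get 106 next round, worth 0.77 × 106 = 81.62 now, so the union offers 81.62, keeping 38.38.
Round 2 (the firm proposes): the union can get 38.38 next round, worth 0.67 × 38.38 = 25.7146 now. The firm offers 25.7146 and keeps 120 − 25.7146 = 94.2854.
So by rejecting in round 1, the firm gets 94.2854 next round, worth 0.77 × 94.2854 = 72.599758 now.
Offer 83 ≥ 72.599758, so the firm accepts.

Accept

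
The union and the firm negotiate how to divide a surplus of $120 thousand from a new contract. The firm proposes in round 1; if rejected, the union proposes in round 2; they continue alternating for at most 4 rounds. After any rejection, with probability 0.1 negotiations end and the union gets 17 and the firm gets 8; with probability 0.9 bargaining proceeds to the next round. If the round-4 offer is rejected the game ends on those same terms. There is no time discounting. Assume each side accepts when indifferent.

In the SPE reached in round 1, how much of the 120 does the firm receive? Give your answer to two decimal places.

By backward induction:
Round 4 (the union proposes): the firm gets 8 if talks fail, so the union offers 8 and keeps 112.
Round 3 (the firm proposes): rejecting gives the union an expected 0.9 × 112 + 0.1 × 17 = 102.5; the firm offers that and keeps 17.5.
Round 2 (the union proposes): rejecting gives the firm an expected 0.9 × 17.5 + 0.1 × 8 = 16.55. The union offers 16.55 and keeps 120 − 16.55 = 103.45.
Round 1 (the firm proposes): rejecting gives the union an expected 0.9 × 103.45 + 0.1 × 17 = 94.805; the firm offers that and keeps 25.195.

25.20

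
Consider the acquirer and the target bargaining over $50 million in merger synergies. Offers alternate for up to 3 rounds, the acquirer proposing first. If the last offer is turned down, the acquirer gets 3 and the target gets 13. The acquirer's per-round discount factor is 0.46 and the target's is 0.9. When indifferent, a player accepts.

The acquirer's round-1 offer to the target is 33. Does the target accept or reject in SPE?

Work out the target's continuation value if the offer is rejected.
Round 3 (the acquirer proposes): the target gets 13 if talks fail, so the acquirer offers 13 and keeps 37.
Round 2 (the target proposes): the acquirer can get 37 next round, worth 0.46 × 37 = 17.02 now, so the target offers 17.02, keeping 32.98.
So by rejecting in round 1, the target gets 32.98 next round, worth 0.9 × 32.98 = 29.682 now.
Offer 33 ≥ 29.682, so the target accepts.

Accept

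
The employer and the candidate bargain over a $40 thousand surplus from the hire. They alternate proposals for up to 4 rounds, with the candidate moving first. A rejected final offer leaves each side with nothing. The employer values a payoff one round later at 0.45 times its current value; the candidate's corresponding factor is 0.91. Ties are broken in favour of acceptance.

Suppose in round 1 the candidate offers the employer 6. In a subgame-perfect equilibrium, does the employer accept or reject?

Reject

Work out the employer's continuation value if the offer is rejected.
Round 4 (the employer proposes): the candidate will accept anything ≥ 0, so the employer offers 0 and keeps 40.
Round 3 (the candidate proposes): the employer can get 40 next round, worth 0.45 × 40 = 18 now, so the candidate offers 18, keeping 22.
Round 2 (the employer proposes): the candidate can get 22 next round, worth 0.91 × 22 = 20.02 now. The employer offers 20.02 and keeps 40 − 20.02 = 19.98.
So by rejecting in round 1, the employer gets 19.98 next round, worth 0.45 × 19.98 = 8.991 now.
Offer 6 < 8.991, so the employer rejects.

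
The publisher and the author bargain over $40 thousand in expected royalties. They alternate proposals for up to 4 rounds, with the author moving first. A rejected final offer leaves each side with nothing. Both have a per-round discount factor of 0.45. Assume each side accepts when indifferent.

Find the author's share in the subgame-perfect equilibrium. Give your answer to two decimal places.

26.46

Round 4 (the publisher proposes): rejection yields 0 for the author; the publisher offers 0 and keeps 40.
Round 3 (the author proposes): the publisher can get 40 next round, worth 0.45 × 40 = 18 now, so the author offers 18, keeping 22.
Round 2 (the publisher proposes): the author can get 22 next round, worth 0.45 × 22 = 9.9 now; the publisher offers that and keeps 30.1.
Round 1 (the author proposes): the publisher can get 30.1 next round, worth 0.45 × 30.1 = 13.545 now. The author offers 13.545 and keeps 40 − 13.545 = 26.455.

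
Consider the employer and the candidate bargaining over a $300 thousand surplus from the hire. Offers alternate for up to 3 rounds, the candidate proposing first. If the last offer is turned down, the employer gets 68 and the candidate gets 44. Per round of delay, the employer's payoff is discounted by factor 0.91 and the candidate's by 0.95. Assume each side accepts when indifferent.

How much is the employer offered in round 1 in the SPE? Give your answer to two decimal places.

72.44

Round 3 (the candidate proposes): the employer gets 68 if talks fail, so the candidate offers 68 and keeps 232.
Round 2 (the employer proposes): the candidate can get 232 next round, worth 0.95 × 232 = 220.4 now, so the employer offers 220.4, keeping 79.6.
Round 1 (the candidate proposes): the employer can get 79.6 next round, worth 0.91 × 79.6 = 72.436 now, so the candidate offers 72.436, keeping 227.564.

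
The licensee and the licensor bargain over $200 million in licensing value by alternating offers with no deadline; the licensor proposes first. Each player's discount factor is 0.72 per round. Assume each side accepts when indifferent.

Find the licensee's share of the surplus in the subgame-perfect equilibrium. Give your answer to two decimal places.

83.72

In a stationary SPE each proposer offers the other exactly their discounted continuation value.
If the licensor keeps x when proposing and the licensee keeps y when proposing, then x = 200 − 0.72y and y = 200 − 0.72x.
Solving: x = 200(1 − 0.72) / (1 − 0.72·0.72) = 56 / 0.4816 ≈ 116.2791.
The licensee gets 200 − 116.2791 ≈ 83.7209.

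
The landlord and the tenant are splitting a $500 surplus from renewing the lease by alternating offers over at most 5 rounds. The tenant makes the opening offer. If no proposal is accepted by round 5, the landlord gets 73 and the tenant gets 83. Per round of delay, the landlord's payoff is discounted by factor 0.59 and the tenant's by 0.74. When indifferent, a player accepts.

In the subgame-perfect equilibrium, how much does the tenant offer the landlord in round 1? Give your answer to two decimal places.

Round 5 (the tenant proposes): the landlord gets 73 if talks fail, so the tenant offers 73 and keeps 427.
Round 4 (the landlord proposes): the tenant can get 427 next round, worth 0.74 × 427 = 315.98 now; the landlord offers that and keeps 184.02.
Round 3 (the tenant proposes): the landlord can get 184.02 next round, worth 0.59 × 184.02 = 108.5718 now, so the tenant offers 108.5718, keeping 391.4282.
Round 2 (the landlord proposes): the tenant can get 391.4282 next round, worth 0.74 × 391.4282 = 289.656868 now; the landlord offers that and keeps 210.343132.
Round 1 (the tenant proposes): the landlord can get 210.343132 next round, worth 0.59 × 210.343132 = 124.10244788 now, so the tenant offers 124.10244788, keeping 375.89755212.

124.10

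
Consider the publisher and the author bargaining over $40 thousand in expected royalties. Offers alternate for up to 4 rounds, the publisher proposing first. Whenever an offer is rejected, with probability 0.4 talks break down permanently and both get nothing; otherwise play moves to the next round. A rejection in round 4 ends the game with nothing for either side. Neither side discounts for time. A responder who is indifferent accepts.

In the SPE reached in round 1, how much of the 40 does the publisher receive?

Round 4 (the author proposes): the publisher will accept anything ≥ 0, so the author offers 0 and keeps 40.
Round 3 (the publisher proposes): rejecting gives the author an expected 0.6 × 40 = 24; the publisher offers that and keeps 16.
Round 2 (the author proposes): rejecting gives the publisher an expected 0.6 × 16 = 9.6. The author offers 9.6 and keeps 40 − 9.6 = 30.4.
Round 1 (the publisher proposes): rejecting gives the author an expected 0.6 × 30.4 = 18.24, so the publisher offers 18.24, keeping 21.76.

21.76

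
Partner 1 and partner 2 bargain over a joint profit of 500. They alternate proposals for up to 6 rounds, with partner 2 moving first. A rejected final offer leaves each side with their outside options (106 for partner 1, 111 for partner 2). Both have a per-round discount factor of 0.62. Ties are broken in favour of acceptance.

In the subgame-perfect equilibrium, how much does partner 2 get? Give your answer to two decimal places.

By backward induction:
Round 6 (partner 1 proposes): partner 2 gets 111 if talks fail, so partner 1 offers 111 and keeps 389.
Round 5 (partner 2 proposes): partner 1 can get 389 next round, worth 0.62 × 389 = 241.18 now, so partner 2 offers 241.18, keeping 258.82.
Round 4 (partner 1 proposes): partner 2 can get 258.82 next round, worth 0.62 × 258.82 = 160.4684 now, so partner 1 offers 160.4684, keeping 339.5316.
Round 3 (partner 2 proposes): partner 1 can get 339.5316 next round, worth 0.62 × 339.5316 = 210.509592 now. Partner 2 offers 210.509592 and keeps 500 − 210.509592 = 289.490408.
Round 2 (partner 1 proposes): partner 2 can get 289.490408 next round, worth 0.62 × 289.490408 = 179.48405296 now. Partner 1 offers 179.48405296 and keeps 500 − 179.48405296 = 320.51594704.
Round 1 (partner 2 proposes): partner 1 can get 320.51594704 next round, worth 0.62 × 320.51594704 = 198.7198871648 now. Partner 2 offers 198.7198871648 and keeps 500 − 198.7198871648 = 301.2801128352.

301.28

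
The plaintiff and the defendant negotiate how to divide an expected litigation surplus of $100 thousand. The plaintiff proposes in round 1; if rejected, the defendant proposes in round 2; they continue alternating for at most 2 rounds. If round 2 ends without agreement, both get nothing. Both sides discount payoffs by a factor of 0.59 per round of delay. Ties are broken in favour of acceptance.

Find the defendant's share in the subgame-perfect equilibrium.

Work backward from the last round.
Round 2 (the defendant proposes): rejection yields 0 for the plaintiff; the defendant offers 0 and keeps 100.
Round 1 (the plaintiff proposes): the defendant can get 100 next round, worth 0.59 × 100 = 59 now. The plaintiff offers 59 and keeps 100 − 59 = 41.

59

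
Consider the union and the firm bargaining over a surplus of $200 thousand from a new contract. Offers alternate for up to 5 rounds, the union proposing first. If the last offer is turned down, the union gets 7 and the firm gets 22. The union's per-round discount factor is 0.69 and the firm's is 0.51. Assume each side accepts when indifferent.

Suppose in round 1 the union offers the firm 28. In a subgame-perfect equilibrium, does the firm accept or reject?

Reject

Round 5 (the union proposes): the firm gets 22 if talks fail, so the union offers 22 and keeps 178.
Round 4 (the firm proposes): the union can get 178 next round, worth 0.69 × 178 = 122.82 now. The firm offers 122.82 and keeps 200 − 122.82 = 77.18.
Round 3 (the union proposes): the firm can get 77.18 next round, worth 0.51 × 77.18 = 39.3618 now; the union offers that and keeps 160.6382.
Round 2 (the firm proposes): the union can get 160.6382 next round, worth 0.69 × 160.6382 = 110.840358 now. The firm offers 110.840358 and keeps 200 − 110.840358 = 89.159642.
So by rejecting in round 1, the firm gets 89.159642 next round, worth 0.51 × 89.159642 = 45.47141742 now.
Offer 28 < 45.47141742, so the firm rejects.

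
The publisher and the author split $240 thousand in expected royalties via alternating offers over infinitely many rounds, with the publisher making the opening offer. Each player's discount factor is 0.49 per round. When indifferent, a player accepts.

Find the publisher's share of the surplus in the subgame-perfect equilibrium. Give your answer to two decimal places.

When the publisher proposes, the author accepts any offer worth at least 0.49 times what the author would get by proposing next round; and vice versa.
This gives x = 240 − 0.49y and y = 240 − 0.49x, where x and y are each side's share when it proposes.
Hence (1 − 0.49·0.49)x = 240(1 − 0.49), i.e. 0.7599·x = 122.4.
x ≈ 161.0738; the author's share is 240 − x ≈ 78.9262.

161.07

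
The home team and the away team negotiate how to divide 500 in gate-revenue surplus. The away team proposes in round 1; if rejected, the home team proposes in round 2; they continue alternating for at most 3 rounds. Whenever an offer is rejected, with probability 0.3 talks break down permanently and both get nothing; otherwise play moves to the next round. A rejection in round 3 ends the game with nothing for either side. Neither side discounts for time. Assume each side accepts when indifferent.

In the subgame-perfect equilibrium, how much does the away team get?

395

Round 3 (the away team proposes): rejection yields 0 for the home team; the away team offers 0 and keeps 500.
Round 2 (the home team proposes): rejecting gives the away team an expected 0.7 × 500 = 350, so the home team offers 350, keeping 150.
Round 1 (the away team proposes): rejecting gives the home team an expected 0.7 × 150 = 105. The away team offers 105 and keeps 500 − 105 = 395.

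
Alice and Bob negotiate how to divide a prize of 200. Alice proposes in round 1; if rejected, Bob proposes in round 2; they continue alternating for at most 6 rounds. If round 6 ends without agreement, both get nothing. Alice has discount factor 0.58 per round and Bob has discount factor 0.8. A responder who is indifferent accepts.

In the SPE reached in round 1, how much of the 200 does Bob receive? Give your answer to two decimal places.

Round 6 (Bob proposes): rejection yields 0 for Alice; Bob offers 0 and keeps 200.
Round 5 (Alice proposes): Bob can get 200 next round, worth 0.8 × 200 = 160 now, so Alice offers 160, keeping 40.
Round 4 (Bob proposes): Alice can get 40 next round, worth 0.58 × 40 = 23.2 now. Bob offers 23.2 and keeps 200 − 23.2 = 176.8.
Round 3 (Alice proposes): Bob can get 176.8 next round, worth 0.8 × 176.8 = 141.44 now; Alice offers that and keeps 58.56.
Round 2 (Bob proposes): Alice can get 58.56 next round, worth 0.58 × 58.56 = 33.9648 now; Bob offers that and keeps 166.0352.
Round 1 (Alice proposes): Bob can get 166.0352 next round, worth 0.8 × 166.0352 = 132.82816 now; Alice offers that and keeps 67.17184.

132.83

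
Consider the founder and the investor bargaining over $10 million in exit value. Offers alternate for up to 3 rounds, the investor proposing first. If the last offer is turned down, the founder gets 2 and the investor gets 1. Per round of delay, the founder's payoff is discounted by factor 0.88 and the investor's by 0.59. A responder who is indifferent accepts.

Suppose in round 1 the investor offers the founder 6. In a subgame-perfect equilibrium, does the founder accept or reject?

Accept

Work out the founder's continuation value if the offer is rejected.
Round 3 (the investor proposes): the founder gets 2 if talks fail, so the investor offers 2 and keeps 8.
Round 2 (the founder proposes): the investor can get 8 next round, worth 0.59 × 8 = 4.72 now. The founder offers 4.72 and keeps 10 − 4.72 = 5.28.
So by rejecting in round 1, the founder gets 5.28 next round, worth 0.88 × 5.28 = 4.6464 now.
Offer 6 ≥ 4.6464, so the founder accepts.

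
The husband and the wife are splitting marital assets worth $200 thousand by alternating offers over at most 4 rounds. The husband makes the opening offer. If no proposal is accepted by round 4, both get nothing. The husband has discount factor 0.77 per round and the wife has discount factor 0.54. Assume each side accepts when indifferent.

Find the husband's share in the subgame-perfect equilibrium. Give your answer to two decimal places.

Solve by backward induction from round 4.
Round 4 (the wife proposes): the husband will accept anything ≥ 0, so the wife offers 0 and keeps 200.
Round 3 (the husband proposes): the wife can get 200 next round, worth 0.54 × 200 = 108 now. The husband offers 108 and keeps 200 − 108 = 92.
Round 2 (the wife proposes): the husband can get 92 next round, worth 0.77 × 92 = 70.84 now. The wife offers 70.84 and keeps 200 − 70.84 = 129.16.
Round 1 (the husband proposes): the wife can get 129.16 next round, worth 0.54 × 129.16 = 69.7464 now; the husband offers that and keeps 130.2536.

130.25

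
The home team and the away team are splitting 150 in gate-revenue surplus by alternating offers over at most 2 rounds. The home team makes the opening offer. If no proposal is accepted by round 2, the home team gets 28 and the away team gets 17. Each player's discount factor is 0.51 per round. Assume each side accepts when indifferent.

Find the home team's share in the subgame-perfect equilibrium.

87.78

Round 2 (the away team proposes): the home team gets 28 if talks fail, so the away team offers 28 and keeps 122.
Round 1 (the home team proposes): the away team can get 122 next round, worth 0.51 × 122 = 62.22 now, so the home team offers 62.22, keeping 87.78.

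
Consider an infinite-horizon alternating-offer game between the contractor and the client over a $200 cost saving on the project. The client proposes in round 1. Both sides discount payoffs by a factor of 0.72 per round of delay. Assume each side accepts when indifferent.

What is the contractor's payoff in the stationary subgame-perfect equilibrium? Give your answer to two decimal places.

In a stationary SPE each proposer offers the other exactly their discounted continuation value.
If the client keeps x when proposing and the contractor keeps y when proposing, then x = 200 − 0.72y and y = 200 − 0.72x.
Solving: x = 200(1 − 0.72) / (1 − 0.72·0.72) = 56 / 0.4816 ≈ 116.2791.
The contractor gets 200 − 116.2791 ≈ 83.7209.

83.72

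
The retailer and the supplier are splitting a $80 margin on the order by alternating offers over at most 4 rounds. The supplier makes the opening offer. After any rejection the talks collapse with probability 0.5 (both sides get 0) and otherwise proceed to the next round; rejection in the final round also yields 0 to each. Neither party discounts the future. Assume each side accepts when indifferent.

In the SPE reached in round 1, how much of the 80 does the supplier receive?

50

Round 4 (the retailer proposes): the supplier will accept anything ≥ 0, so the retailer offers 0 and keeps 80.
Round 3 (the supplier proposes): rejecting gives the retailer an expected 0.5 × 80 = 40, so the supplier offers 40, keeping 40.
Round 2 (the retailer proposes): rejecting gives the supplier an expected 0.5 × 40 = 20; the retailer offers that and keeps 60.
Round 1 (the supplier proposes): rejecting gives the retailer an expected 0.5 × 60 = 30, so the supplier offers 30, keeping 50.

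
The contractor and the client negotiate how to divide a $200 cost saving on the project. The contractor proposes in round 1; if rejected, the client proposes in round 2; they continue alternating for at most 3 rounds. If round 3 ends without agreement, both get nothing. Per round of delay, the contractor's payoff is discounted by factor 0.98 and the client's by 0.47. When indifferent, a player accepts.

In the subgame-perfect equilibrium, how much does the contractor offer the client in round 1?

Round 3 (the contractor proposes): rejection yields 0 for the client; the contractor offers 0 and keeps 200.
Round 2 (the client proposes): the contractor can get 200 next round, worth 0.98 × 200 = 196 now. The client offers 196 and keeps 200 − 196 = 4.
Round 1 (the contractor proposes): the client can get 4 next round, worth 0.47 × 4 = 1.88 now; the contractor offers that and keeps 198.12.

1.88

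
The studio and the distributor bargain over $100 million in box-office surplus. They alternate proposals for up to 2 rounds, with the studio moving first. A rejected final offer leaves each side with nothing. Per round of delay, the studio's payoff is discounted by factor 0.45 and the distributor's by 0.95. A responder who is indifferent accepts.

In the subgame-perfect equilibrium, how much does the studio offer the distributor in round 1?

95

By backward induction:
Round 2 (the distributor proposes): rejection yields 0 for the studio; the distributor offers 0 and keeps 100.
Round 1 (the studio proposes): the distributor can get 100 next round, worth 0.95 × 100 = 95 now; the studio offers that and keeps 5.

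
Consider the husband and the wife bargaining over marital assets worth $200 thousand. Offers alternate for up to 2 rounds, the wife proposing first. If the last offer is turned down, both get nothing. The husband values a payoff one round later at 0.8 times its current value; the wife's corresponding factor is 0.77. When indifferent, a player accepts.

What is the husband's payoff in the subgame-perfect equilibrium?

Round 2 (the husband proposes): the wife will accept anything ≥ 0, so the husband offers 0 and keeps 200.
Round 1 (the wife proposes): the husband can get 200 next round, worth 0.8 × 200 = 160 now; the wife offers that and keeps 40.

160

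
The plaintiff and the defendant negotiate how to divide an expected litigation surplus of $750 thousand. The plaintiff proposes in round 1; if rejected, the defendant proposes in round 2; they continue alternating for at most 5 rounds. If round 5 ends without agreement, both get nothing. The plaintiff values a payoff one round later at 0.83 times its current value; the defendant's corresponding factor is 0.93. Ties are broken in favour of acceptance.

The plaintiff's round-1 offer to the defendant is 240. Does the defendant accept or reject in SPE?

Accept

Round 5 (the plaintiff proposes): the defendant will accept anything ≥ 0, so the plaintiff offers 0 and keeps 750.
Round 4 (the defendant proposes): the plaintiff can get 750 next round, worth 0.83 × 750 = 622.5 now. The defendant offers 622.5 and keeps 750 − 622.5 = 127.5.
Round 3 (the plaintiff proposes): the defendant can get 127.5 next round, worth 0.93 × 127.5 = 118.575 now; the plaintiff offers that and keeps 631.425.
Round 2 (the defendant proposes): the plaintiff can get 631.425 next round, worth 0.83 × 631.425 = 524.08275 now. The defendant offers 524.08275 and keeps 750 − 524.08275 = 225.91725.
So by rejecting in round 1, the defendant gets 225.91725 next round, worth 0.93 × 225.91725 = 210.1030425 now.
Offer 240 ≥ 210.1030425, so the defendant accepts.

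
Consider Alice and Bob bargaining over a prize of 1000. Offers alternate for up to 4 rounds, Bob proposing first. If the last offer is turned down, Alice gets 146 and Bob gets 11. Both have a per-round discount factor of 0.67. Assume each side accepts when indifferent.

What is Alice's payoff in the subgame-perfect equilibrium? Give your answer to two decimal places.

518.55

Round 4 (Alice proposes): Bob gets 11 if talks fail, so Alice offers 11 and keeps 989.
Round 3 (Bob proposes): Alice can get 989 next round, worth 0.67 × 989 = 662.63 now, so Bob offers 662.63, keeping 337.37.
Round 2 (Alice proposes): Bob can get 337.37 next round, worth 0.67 × 337.37 = 226.0379 now, so Alice offers 226.0379, keeping 773.9621.
Round 1 (Bob proposes): Alice can get 773.9621 next round, worth 0.67 × 773.9621 = 518.554607 now; Bob offers that and keeps 481.445393.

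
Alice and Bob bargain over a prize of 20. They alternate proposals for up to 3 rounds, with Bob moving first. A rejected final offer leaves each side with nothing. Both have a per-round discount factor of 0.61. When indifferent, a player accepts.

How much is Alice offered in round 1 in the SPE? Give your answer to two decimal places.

4.76

Round 3 (Bob proposes): rejection yields 0 for Alice; Bob offers 0 and keeps 20.
Round 2 (Alice proposes): Bob can get 20 next round, worth 0.61 × 20 = 12.2 now, so Alice offers 12.2, keeping 7.8.
Round 1 (Bob proposes): Alice can get 7.8 next round, worth 0.61 × 7.8 = 4.758 now, so Bob offers 4.758, keeping 15.242.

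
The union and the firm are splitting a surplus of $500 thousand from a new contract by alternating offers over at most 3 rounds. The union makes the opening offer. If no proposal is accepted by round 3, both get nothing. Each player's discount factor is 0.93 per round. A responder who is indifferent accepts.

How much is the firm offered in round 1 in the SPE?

Round 3 (the union proposes): the firm will accept anything ≥ 0, so the union offers 0 and keeps 500.
Round 2 (the firm proposes): the union can get 500 next round, worth 0.93 × 500 = 465 now. The firm offers 465 and keeps 500 − 465 = 35.
Round 1 (the union proposes): the firm can get 35 next round, worth 0.93 × 35 = 32.55 now, so the union offers 32.55, keeping 467.45.

32.55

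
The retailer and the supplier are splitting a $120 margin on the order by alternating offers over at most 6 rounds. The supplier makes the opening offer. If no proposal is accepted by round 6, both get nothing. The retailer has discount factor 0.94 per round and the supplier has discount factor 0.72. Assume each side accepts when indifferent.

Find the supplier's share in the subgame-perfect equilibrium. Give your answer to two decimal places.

Round 6 (the retailer proposes): the supplier will accept anything ≥ 0, so the retailer offers 0 and keeps 120.
Round 5 (the supplier proposes): the retailer can get 120 next round, worth 0.94 × 120 = 112.8 now; the supplier offers that and keeps 7.2.
Round 4 (the retailer proposes): the supplier can get 7.2 next round, worth 0.72 × 7.2 = 5.184 now, so the retailer offers 5.184, keeping 114.816.
Round 3 (the supplier proposes): the retailer can get 114.816 next round, worth 0.94 × 114.816 = 107.92704 now; the supplier offers that and keeps 12.07296.
Round 2 (the retailer proposes): the supplier can get 12.07296 next round, worth 0.72 × 12.07296 = 8.6925312 now. The retailer offers 8.6925312 and keeps 120 − 8.6925312 = 111.3074688.
Round 1 (the supplier proposes): the retailer can get 111.3074688 next round, worth 0.94 × 111.3074688 = 104.629020672 now; the supplier offers that and keeps 15.370979328.

15.37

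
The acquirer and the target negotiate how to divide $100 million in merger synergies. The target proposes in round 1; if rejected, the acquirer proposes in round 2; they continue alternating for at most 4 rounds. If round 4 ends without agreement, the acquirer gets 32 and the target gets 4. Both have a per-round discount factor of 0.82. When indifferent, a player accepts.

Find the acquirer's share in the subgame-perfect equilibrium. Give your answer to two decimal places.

Round 4 (the acquirer proposes): the target gets 4 if talks fail, so the acquirer offers 4 and keeps 96.
Round 3 (the target proposes): the acquirer can get 96 next round, worth 0.82 × 96 = 78.72 now, so the target offers 78.72, keeping 21.28.
Round 2 (the acquirer proposes): the target can get 21.28 next round, worth 0.82 × 21.28 = 17.4496 now; the acquirer offers that and keeps 82.5504.
Round 1 (the target proposes): the acquirer can get 82.5504 next round, worth 0.82 × 82.5504 = 67.691328 now, so the target offers 67.691328, keeping 32.308672.

67.69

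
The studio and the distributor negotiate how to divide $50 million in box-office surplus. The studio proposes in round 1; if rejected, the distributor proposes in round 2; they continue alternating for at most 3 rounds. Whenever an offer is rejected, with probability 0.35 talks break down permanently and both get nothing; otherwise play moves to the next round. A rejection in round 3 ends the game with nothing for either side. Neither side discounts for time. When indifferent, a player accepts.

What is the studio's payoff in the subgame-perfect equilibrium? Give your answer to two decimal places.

By backward induction:
Round 3 (the studio proposes): the distributor will accept anything ≥ 0, so the studio offers 0 and keeps 50.
Round 2 (the distributor proposes): rejecting gives the studio an expected 0.65 × 50 = 32.5. The distributor offers 32.5 and keeps 50 − 32.5 = 17.5.
Round 1 (the studio proposes): rejecting gives the distributor an expected 0.65 × 17.5 = 11.375. The studio offers 11.375 and keeps 50 − 11.375 = 38.625.

38.63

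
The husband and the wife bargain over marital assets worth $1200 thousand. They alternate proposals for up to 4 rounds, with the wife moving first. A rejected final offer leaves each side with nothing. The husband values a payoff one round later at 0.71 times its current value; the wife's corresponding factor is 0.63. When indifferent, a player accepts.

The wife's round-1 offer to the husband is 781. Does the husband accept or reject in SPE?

Round 4 (the husband proposes): the wife will accept anything ≥ 0, so the husband offers 0 and keeps 1200.
Round 3 (the wife proposes): the husband can get 1200 next round, worth 0.71 × 1200 = 852 now, so the wife offers 852, keeping 348.
Round 2 (the husband proposes): the wife can get 348 next round, worth 0.63 × 348 = 219.24 now. The husband offers 219.24 and keeps 1200 − 219.24 = 980.76.
So by rejecting in round 1, the husband gets 980.76 next round, worth 0.71 × 980.76 = 696.3396 now.
Offer 781 ≥ 696.3396, so the husband accepts.

Accept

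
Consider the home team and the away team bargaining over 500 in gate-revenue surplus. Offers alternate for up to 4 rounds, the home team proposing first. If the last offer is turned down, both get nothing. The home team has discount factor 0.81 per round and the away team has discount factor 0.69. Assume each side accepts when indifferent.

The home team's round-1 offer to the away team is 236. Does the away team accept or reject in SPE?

Reject

Work out the away team's continuation value if the offer is rejected.
Round 4 (the away team proposes): rejection yields 0 for the home team; the away team offers 0 and keeps 500.
Round 3 (the home team proposes): the away team can get 500 next round, worth 0.69 × 500 = 345 now. The home team offers 345 and keeps 500 − 345 = 155.
Round 2 (the away team proposes): the home team can get 155 next round, worth 0.81 × 155 = 125.55 now. The away team offers 125.55 and keeps 500 − 125.55 = 374.45.
So by rejecting in round 1, the away team gets 374.45 next round, worth 0.69 × 374.45 = 258.3705 now.
Offer 236 < 258.3705, so the away team rejects.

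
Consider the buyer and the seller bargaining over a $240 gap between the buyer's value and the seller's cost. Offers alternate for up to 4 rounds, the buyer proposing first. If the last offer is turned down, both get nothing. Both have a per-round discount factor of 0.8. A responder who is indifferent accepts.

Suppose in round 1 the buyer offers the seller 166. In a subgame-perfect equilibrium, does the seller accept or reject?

Accept

Work out the seller's continuation value if the offer is rejected.
Round 4 (the seller proposes): rejection yields 0 for the buyer; the seller offers 0 and keeps 240.
Round 3 (the buyer proposes): the seller can get 240 next round, worth 0.8 × 240 = 192 now; the buyer offers that and keeps 48.
Round 2 (the seller proposes): the buyer can get 48 next round, worth 0.8 × 48 = 38.4 now; the seller offers that and keeps 201.6.
So by rejecting in round 1, the seller gets 201.6 next round, worth 0.8 × 201.6 = 161.28 now.
Offer 166 ≥ 161.28, so the seller accepts.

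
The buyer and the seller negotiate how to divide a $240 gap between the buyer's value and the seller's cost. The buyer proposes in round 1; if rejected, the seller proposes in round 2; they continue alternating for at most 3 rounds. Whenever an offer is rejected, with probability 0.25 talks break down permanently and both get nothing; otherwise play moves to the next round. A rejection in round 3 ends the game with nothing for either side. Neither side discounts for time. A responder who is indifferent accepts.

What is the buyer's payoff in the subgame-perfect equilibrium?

Round 3 (the buyer proposes): the seller will accept anything ≥ 0, so the buyer offers 0 and keeps 240.
Round 2 (the seller proposes): rejecting gives the buyer an expected 0.75 × 240 = 180. The seller offers 180 and keeps 240 − 180 = 60.
Round 1 (the buyer proposes): rejecting gives the seller an expected 0.75 × 60 = 45. The buyer offers 45 and keeps 240 − 45 = 195.

195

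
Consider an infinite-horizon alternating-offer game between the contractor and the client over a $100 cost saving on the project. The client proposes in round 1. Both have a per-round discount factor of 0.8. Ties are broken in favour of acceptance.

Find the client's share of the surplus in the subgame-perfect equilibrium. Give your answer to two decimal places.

55.56

In a stationary SPE each proposer offers the other exactly their discounted continuation value.
If the client keeps x when proposing and the contractor keeps y when proposing, then x = 100 − 0.8y and y = 100 − 0.8x.
Solving: x = 100(1 − 0.8) / (1 − 0.8·0.8) = 20 / 0.36 ≈ 55.5556.
The contractor gets 100 − 55.5556 ≈ 44.4444.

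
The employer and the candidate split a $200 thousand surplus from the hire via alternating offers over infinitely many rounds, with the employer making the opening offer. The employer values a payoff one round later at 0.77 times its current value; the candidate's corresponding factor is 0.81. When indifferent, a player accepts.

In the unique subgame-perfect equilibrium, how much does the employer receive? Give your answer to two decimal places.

100.98

In a stationary SPE each proposer offers the other exactly their discounted continuation value.
If the employer keeps x when proposing and the candidate keeps y when proposing, then x = 200 − 0.81y and y = 200 − 0.77x.
Solving: x = 200(1 − 0.81) / (1 − 0.77·0.81) = 38 / 0.3763 ≈ 100.9833.
The candidate gets 200 − 100.9833 ≈ 99.0167.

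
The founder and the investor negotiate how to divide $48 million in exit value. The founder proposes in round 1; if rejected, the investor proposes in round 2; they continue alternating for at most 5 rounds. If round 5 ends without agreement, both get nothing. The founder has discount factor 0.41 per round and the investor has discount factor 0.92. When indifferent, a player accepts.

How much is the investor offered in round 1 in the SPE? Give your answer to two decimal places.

35.88

Solve by backward induction from round 5.
Round 5 (the founder proposes): rejection yields 0 for the investor; the founder offers 0 and keeps 48.
Round 4 (the investor proposes): the founder can get 48 next round, worth 0.41 × 48 = 19.68 now. The investor offers 19.68 and keeps 48 − 19.68 = 28.32.
Round 3 (the founder proposes): the investor can get 28.32 next round, worth 0.92 × 28.32 = 26.0544 now; the founder offers that and keeps 21.9456.
Round 2 (the investor proposes): the founder can get 21.9456 next round, worth 0.41 × 21.9456 = 8.997696 now; the investor offers that and keeps 39.002304.
Round 1 (the founder proposes): the investor can get 39.002304 next round, worth 0.92 × 39.002304 = 35.88211968 now; the founder offers that and keeps 12.11788032.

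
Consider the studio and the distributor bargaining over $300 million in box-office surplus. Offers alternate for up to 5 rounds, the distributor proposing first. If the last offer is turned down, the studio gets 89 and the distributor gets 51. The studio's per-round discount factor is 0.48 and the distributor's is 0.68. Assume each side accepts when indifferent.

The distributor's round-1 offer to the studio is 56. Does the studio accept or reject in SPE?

Reject

Round 5 (the distributor proposes): the studio gets 89 if talks fail, so the distributor offers 89 and keeps 211.
Round 4 (the studio proposes): the distributor can get 211 next round, worth 0.68 × 211 = 143.48 now, so the studio offers 143.48, keeping 156.52.
Round 3 (the distributor proposes): the studio can get 156.52 next round, worth 0.48 × 156.52 = 75.1296 now, so the distributor offers 75.1296, keeping 224.8704.
Round 2 (the studio proposes): the distributor can get 224.8704 next round, worth 0.68 × 224.8704 = 152.911872 now; the studio offers that and keeps 147.088128.
So by rejecting in round 1, the studio gets 147.088128 next round, worth 0.48 × 147.088128 = 70.60230144 now.
Offer 56 < 70.60230144, so the studio rejects.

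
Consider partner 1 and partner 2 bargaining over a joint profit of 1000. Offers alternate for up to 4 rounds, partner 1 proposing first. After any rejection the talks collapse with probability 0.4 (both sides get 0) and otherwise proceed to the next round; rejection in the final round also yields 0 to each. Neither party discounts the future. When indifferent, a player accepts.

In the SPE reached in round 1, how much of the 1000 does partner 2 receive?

Round 4 (partner 2 proposes): partner 1 will accept anything ≥ 0, so partner 2 offers 0 and keeps 1000.
Round 3 (partner 1 proposes): rejecting gives partner 2 an expected 0.6 × 1000 = 600, so partner 1 offers 600, keeping 400.
Round 2 (partner 2 proposes): rejecting gives partner 1 an expected 0.6 × 400 = 240. Partner 2 offers 240 and keeps 1000 − 240 = 760.
Round 1 (partner 1 proposes): rejecting gives partner 2 an expected 0.6 × 760 = 456, so partner 1 offers 456, keeping 544.

456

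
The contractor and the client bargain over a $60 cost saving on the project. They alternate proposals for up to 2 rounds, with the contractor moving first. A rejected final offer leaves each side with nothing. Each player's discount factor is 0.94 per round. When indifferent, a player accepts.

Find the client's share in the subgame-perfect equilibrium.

56.4

Round 2 (the client proposes): the contractor will accept anything ≥ 0, so the client offers 0 and keeps 60.
Round 1 (the contractor proposes): the client can get 60 next round, worth 0.94 × 60 = 56.4 now; the contractor offers that and keeps 3.6.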